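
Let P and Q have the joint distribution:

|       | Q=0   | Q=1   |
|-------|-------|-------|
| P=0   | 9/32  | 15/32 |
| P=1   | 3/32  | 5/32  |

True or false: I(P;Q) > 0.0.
Marginal P(P) (row sums):
  P(P=0) = 9/32 + 15/32 = 3/4
  P(P=1) = 3/32 + 5/32 = 1/4
Marginal P(Q) (column sums):
  P(Q=0) = 9/32 + 3/32 = 3/8
  P(Q=1) = 15/32 + 5/32 = 5/8

H(P) = -[(3/4)·log₂(3/4) + (1/4)·log₂(1/4)]
  = 0.3113 + 0.5000
  = 0.8113 bits
H(Q) = -[(3/8)·log₂(3/8) + (5/8)·log₂(5/8)]
  = 0.5306 + 0.4238
  = 0.9544 bits
H(P,Q) = -[(9/32)·log₂(9/32) + (15/32)·log₂(15/32) + (3/32)·log₂(3/32) + (5/32)·log₂(5/32)]
  = 0.5147 + 0.5124 + 0.3202 + 0.4184
  = 1.7657 bits

I(P;Q) = H(P) + H(Q) - H(P,Q)
  = 0.8113 + 0.9544 - 1.7657
  = 0.0000 bits

False. I(P;Q) = 0.0000 bits, which is ≤ 0.0 bits.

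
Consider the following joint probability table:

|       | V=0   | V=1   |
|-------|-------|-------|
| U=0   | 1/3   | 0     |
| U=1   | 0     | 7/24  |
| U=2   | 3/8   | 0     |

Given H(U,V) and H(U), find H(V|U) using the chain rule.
From the chain rule: H(U,V) = H(U) + H(V|U)
Therefore: H(V|U) = H(U,V) - H(U)

H(U,V) = -[(1/3)·log₂(1/3) + (7/24)·log₂(7/24) + (3/8)·log₂(3/8)]
  = 0.5283 + 0.5185 + 0.5306
  = 1.5774 bits
Marginal P(U) (row sums):
  P(U=0) = 1/3 + 0 = 1/3
  P(U=1) = 0 + 7/24 = 7/24
  P(U=2) = 3/8 + 0 = 3/8
H(U) = -[(1/3)·log₂(1/3) + (7/24)·log₂(7/24) + (3/8)·log₂(3/8)]
  = 0.5283 + 0.5185 + 0.5306
  = 1.5774 bits

H(V|U) = 1.5774 - 1.5774 = 0.0000 bits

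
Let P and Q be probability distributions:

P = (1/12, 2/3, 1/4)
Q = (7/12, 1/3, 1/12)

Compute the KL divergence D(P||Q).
D(P||Q) = Σ P(i) log₂(P(i)/Q(i))
  i=0: (1/12) × log₂((1/12)/(7/12)) = (1/12) × log₂(1/7) = -0.2339
  i=1: (2/3) × log₂((2/3)/(1/3)) = (2/3) × log₂(2) = 0.6667
  i=2: (1/4) × log₂((1/4)/(1/12)) = (1/4) × log₂(3) = 0.3962
D(P||Q) = -0.2339 + 0.6667 + 0.3962
  = 0.8290 bits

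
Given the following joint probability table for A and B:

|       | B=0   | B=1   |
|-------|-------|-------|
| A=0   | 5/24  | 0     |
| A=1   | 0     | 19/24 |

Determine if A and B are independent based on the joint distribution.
Marginal P(A) (row sums):
  P(A=0) = 5/24 + 0 = 5/24
  P(A=1) = 0 + 19/24 = 19/24
Marginal P(B) (column sums):
  P(B=0) = 5/24 + 0 = 5/24
  P(B=1) = 0 + 19/24 = 19/24

A and B are independent iff P(A=i,B=j) = P(A=i)·P(B=j) for every cell.
  P(A=0)·P(B=0) = 5/24 × 5/24 = 25/576, but P(A=0,B=0) = 5/24 ✗

No, A and B are not independent. Quantitatively, I(A;B) > 0:

H(A) = -[(5/24)·log₂(5/24) + (19/24)·log₂(19/24)]
  = 0.4715 + 0.2668
  = 0.7383 bits
H(B) = -[(5/24)·log₂(5/24) + (19/24)·log₂(19/24)]
  = 0.4715 + 0.2668
  = 0.7383 bits
H(A,B) = -[(5/24)·log₂(5/24) + (19/24)·log₂(19/24)]
  = 0.4715 + 0.2668
  = 0.7383 bits
I(A;B) = H(A) + H(B) - H(A,B) = 0.7383 + 0.7383 - 0.7383 = 0.7383 bits > 0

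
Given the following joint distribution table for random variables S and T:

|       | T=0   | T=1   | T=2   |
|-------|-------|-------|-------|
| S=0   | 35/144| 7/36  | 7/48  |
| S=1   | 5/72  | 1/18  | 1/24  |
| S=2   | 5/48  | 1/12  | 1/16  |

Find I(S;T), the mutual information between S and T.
Marginal P(S) (row sums):
  P(S=0) = 35/144 + 7/36 + 7/48 = 7/12
  P(S=1) = 5/72 + 1/18 + 1/24 = 1/6
  P(S=2) = 5/48 + 1/12 + 1/16 = 1/4
Marginal P(T) (column sums):
  P(T=0) = 35/144 + 5/72 + 5/48 = 5/12
  P(T=1) = 7/36 + 1/18 + 1/12 = 1/3
  P(T=2) = 7/48 + 1/24 + 1/16 = 1/4

H(S) = -[(7/12)·log₂(7/12) + (1/6)·log₂(1/6) + (1/4)·log₂(1/4)]
  = 0.4536 + 0.4308 + 0.5000
  = 1.3844 bits
H(T) = -[(5/12)·log₂(5/12) + (1/3)·log₂(1/3) + (1/4)·log₂(1/4)]
  = 0.5263 + 0.5283 + 0.5000
  = 1.5546 bits
H(S,T) = -[(35/144)·log₂(35/144) + (7/36)·log₂(7/36) + (7/48)·log₂(7/48) + (5/72)·log₂(5/72) + (1/18)·log₂(1/18) + (1/24)·log₂(1/24) + (5/48)·log₂(5/48) + (1/12)·log₂(1/12) + (1/16)·log₂(1/16)]
  = 0.4960 + 0.4594 + 0.4051 + 0.2672 + 0.2317 + 0.1910 + 0.3399 + 0.2987 + 0.2500
  = 2.9390 bits

I(S;T) = H(S) + H(T) - H(S,T)
  = 1.3844 + 1.5546 - 2.9390
  = 0.0000 bits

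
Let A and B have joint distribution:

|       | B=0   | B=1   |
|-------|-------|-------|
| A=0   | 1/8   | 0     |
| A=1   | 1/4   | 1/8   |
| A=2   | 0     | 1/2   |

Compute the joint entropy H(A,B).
H(A,B) = -Σ P(A,B) log₂ P(A,B), summed over the non-zero cells:
H(A,B) = -[(1/8)·log₂(1/8) + (1/4)·log₂(1/4) + (1/8)·log₂(1/8) + (1/2)·log₂(1/2)]
  = 0.3750 + 0.5000 + 0.3750 + 0.5000
  = 1.7500 bits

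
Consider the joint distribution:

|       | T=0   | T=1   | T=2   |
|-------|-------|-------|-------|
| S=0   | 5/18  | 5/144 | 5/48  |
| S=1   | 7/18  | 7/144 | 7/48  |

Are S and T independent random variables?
Marginal P(S) (row sums):
  P(S=0) = 5/18 + 5/144 + 5/48 = 5/12
  P(S=1) = 7/18 + 7/144 + 7/48 = 7/12
Marginal P(T) (column sums):
  P(T=0) = 5/18 + 7/18 = 2/3
  P(T=1) = 5/144 + 7/144 = 1/12
  P(T=2) = 5/48 + 7/48 = 1/4

S and T are independent iff P(S=i,T=j) = P(S=i)·P(T=j) for every cell.
  P(S=0)·P(T=0) = 5/12 × 2/3 = 5/18 = P(S=0,T=0) ✓
  P(S=0)·P(T=1) = 5/12 × 1/12 = 5/144 = P(S=0,T=1) ✓
  P(S=0)·P(T=2) = 5/12 × 1/4 = 5/48 = P(S=0,T=2) ✓
  P(S=1)·P(T=0) = 7/12 × 2/3 = 7/18 = P(S=1,T=0) ✓
  P(S=1)·P(T=1) = 7/12 × 1/12 = 7/144 = P(S=1,T=1) ✓
  P(S=1)·P(T=2) = 7/12 × 1/4 = 7/48 = P(S=1,T=2) ✓

Yes, S and T are independent: every cell factors, so I(S;T) = 0 bits.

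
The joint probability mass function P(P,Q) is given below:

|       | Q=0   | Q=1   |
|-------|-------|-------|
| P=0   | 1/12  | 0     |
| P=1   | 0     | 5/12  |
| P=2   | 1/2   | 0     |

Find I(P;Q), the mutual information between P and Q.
Marginal P(P) (row sums):
  P(P=0) = 1/12 + 0 = 1/12
  P(P=1) = 0 + 5/12 = 5/12
  P(P=2) = 1/2 + 0 = 1/2
Marginal P(Q) (column sums):
  P(Q=0) = 1/12 + 0 + 1/2 = 7/12
  P(Q=1) = 0 + 5/12 + 0 = 5/12

H(P) = -[(1/12)·log₂(1/12) + (5/12)·log₂(5/12) + (1/2)·log₂(1/2)]
  = 0.2987 + 0.5263 + 0.5000
  = 1.3250 bits
H(Q) = -[(7/12)·log₂(7/12) + (5/12)·log₂(5/12)]
  = 0.4536 + 0.5263
  = 0.9799 bits
H(P,Q) = -[(1/12)·log₂(1/12) + (5/12)·log₂(5/12) + (1/2)·log₂(1/2)]
  = 0.2987 + 0.5263 + 0.5000
  = 1.3250 bits

I(P;Q) = H(P) + H(Q) - H(P,Q)
  = 1.3250 + 0.9799 - 1.3250
  = 0.9799 bits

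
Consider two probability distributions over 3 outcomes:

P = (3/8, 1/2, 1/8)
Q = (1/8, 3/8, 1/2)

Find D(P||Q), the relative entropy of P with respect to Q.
D(P||Q) = Σ P(i) log₂(P(i)/Q(i))
  i=0: (3/8) × log₂((3/8)/(1/8)) = (3/8) × log₂(3) = 0.5944
  i=1: (1/2) × log₂((1/2)/(3/8)) = (1/2) × log₂(4/3) = 0.2075
  i=2: (1/8) × log₂((1/8)/(1/2)) = (1/8) × log₂(1/4) = -0.2500
D(P||Q) = 0.5944 + 0.2075 - 0.2500
  = 0.5519 bits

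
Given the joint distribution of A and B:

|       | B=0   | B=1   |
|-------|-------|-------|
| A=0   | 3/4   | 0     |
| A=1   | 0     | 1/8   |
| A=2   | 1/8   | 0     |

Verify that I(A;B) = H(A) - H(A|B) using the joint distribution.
Left side, from I(A;B) = H(A) + H(B) - H(A,B):
Marginal P(A) (row sums):
  P(A=0) = 3/4 + 0 = 3/4
  P(A=1) = 0 + 1/8 = 1/8
  P(A=2) = 1/8 + 0 = 1/8
Marginal P(B) (column sums):
  P(B=0) = 3/4 + 0 + 1/8 = 7/8
  P(B=1) = 0 + 1/8 + 0 = 1/8

H(A) = -[(3/4)·log₂(3/4) + (1/8)·log₂(1/8) + (1/8)·log₂(1/8)]
  = 0.3113 + 0.3750 + 0.3750
  = 1.0613 bits
H(B) = -[(7/8)·log₂(7/8) + (1/8)·log₂(1/8)]
  = 0.1686 + 0.3750
  = 0.5436 bits
H(A,B) = -[(3/4)·log₂(3/4) + (1/8)·log₂(1/8) + (1/8)·log₂(1/8)]
  = 0.3113 + 0.3750 + 0.3750
  = 1.0613 bits

I(A;B) = H(A) + H(B) - H(A,B)
  = 1.0613 + 0.5436 - 1.0613
  = 0.5436 bits

Right side, with H(A|B) computed directly from the conditional probabilities:
H(A|B) = -Σ P(A,B)·log₂ P(A|B), where P(A|B) = P(A,B) / P(B)
  (cells with P(A,B) = 0 contribute 0)
  (A=0,B=0): P(A|B) = (3/4)/(7/8) = 6/7;  -(3/4)·log₂(6/7) = 0.1668
  (A=1,B=1): P(A|B) = (1/8)/(1/8) = 1;  -(1/8)·log₂(1) = 0.0000
  (A=2,B=0): P(A|B) = (1/8)/(7/8) = 1/7;  -(1/8)·log₂(1/7) = 0.3509
H(A|B) = 0.1668 + 0.0000 + 0.3509
  = 0.5177 bits
H(A) - H(A|B) = 1.0613 - 0.5177 = 0.5436 bits

Both sides equal 0.5436 bits, so I(A;B) = H(A) - H(A|B) ✓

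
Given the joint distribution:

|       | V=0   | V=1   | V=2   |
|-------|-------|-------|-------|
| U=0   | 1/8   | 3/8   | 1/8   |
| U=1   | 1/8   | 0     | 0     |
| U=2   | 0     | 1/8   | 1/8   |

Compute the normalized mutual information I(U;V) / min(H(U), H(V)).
Marginal P(U) (row sums):
  P(U=0) = 1/8 + 3/8 + 1/8 = 5/8
  P(U=1) = 1/8 + 0 + 0 = 1/8
  P(U=2) = 0 + 1/8 + 1/8 = 1/4
Marginal P(V) (column sums):
  P(V=0) = 1/8 + 1/8 + 0 = 1/4
  P(V=1) = 3/8 + 0 + 1/8 = 1/2
  P(V=2) = 1/8 + 0 + 1/8 = 1/4

H(U) = -[(5/8)·log₂(5/8) + (1/8)·log₂(1/8) + (1/4)·log₂(1/4)]
  = 0.4238 + 0.3750 + 0.5000
  = 1.2988 bits
H(V) = -[(1/4)·log₂(1/4) + (1/2)·log₂(1/2) + (1/4)·log₂(1/4)]
  = 0.5000 + 0.5000 + 0.5000
  = 1.5000 bits
H(U,V) = -[(1/8)·log₂(1/8) + (3/8)·log₂(3/8) + (1/8)·log₂(1/8) + (1/8)·log₂(1/8) + (1/8)·log₂(1/8) + (1/8)·log₂(1/8)]
  = 0.3750 + 0.5306 + 0.3750 + 0.3750 + 0.3750 + 0.3750
  = 2.4056 bits

I(U;V) = H(U) + H(V) - H(U,V)
  = 1.2988 + 1.5000 - 2.4056
  = 0.3932 bits

min(H(U), H(V)) = min(1.2988, 1.5000) = 1.2988 bits
Normalized MI = 0.3932 / 1.2988 = 0.3027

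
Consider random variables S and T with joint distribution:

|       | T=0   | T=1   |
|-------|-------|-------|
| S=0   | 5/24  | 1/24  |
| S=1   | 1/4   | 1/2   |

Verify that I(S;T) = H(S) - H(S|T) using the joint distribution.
Left side, from I(S;T) = H(S) + H(T) - H(S,T):
Marginal P(S) (row sums):
  P(S=0) = 5/24 + 1/24 = 1/4
  P(S=1) = 1/4 + 1/2 = 3/4
Marginal P(T) (column sums):
  P(T=0) = 5/24 + 1/4 = 11/24
  P(T=1) = 1/24 + 1/2 = 13/24

H(S) = -[(1/4)·log₂(1/4) + (3/4)·log₂(3/4)]
  = 0.5000 + 0.3113
  = 0.8113 bits
H(T) = -[(11/24)·log₂(11/24) + (13/24)·log₂(13/24)]
  = 0.5159 + 0.4791
  = 0.9950 bits
H(S,T) = -[(5/24)·log₂(5/24) + (1/24)·log₂(1/24) + (1/4)·log₂(1/4) + (1/2)·log₂(1/2)]
  = 0.4715 + 0.1910 + 0.5000 + 0.5000
  = 1.6625 bits

I(S;T) = H(S) + H(T) - H(S,T)
  = 0.8113 + 0.9950 - 1.6625
  = 0.1438 bits

Right side, with H(S|T) computed directly from the conditional probabilities:
H(S|T) = -Σ P(S,T)·log₂ P(S|T), where P(S|T) = P(S,T) / P(T)
  (S=0,T=0): P(S|T) = (5/24)/(11/24) = 5/11;  -(5/24)·log₂(5/11) = 0.2370
  (S=0,T=1): P(S|T) = (1/24)/(13/24) = 1/13;  -(1/24)·log₂(1/13) = 0.1542
  (S=1,T=0): P(S|T) = (1/4)/(11/24) = 6/11;  -(1/4)·log₂(6/11) = 0.2186
  (S=1,T=1): P(S|T) = (1/2)/(13/24) = 12/13;  -(1/2)·log₂(12/13) = 0.0577
H(S|T) = 0.2370 + 0.1542 + 0.2186 + 0.0577
  = 0.6675 bits
H(S) - H(S|T) = 0.8113 - 0.6675 = 0.1438 bits

Both sides equal 0.1438 bits, so I(S;T) = H(S) - H(S|T) ✓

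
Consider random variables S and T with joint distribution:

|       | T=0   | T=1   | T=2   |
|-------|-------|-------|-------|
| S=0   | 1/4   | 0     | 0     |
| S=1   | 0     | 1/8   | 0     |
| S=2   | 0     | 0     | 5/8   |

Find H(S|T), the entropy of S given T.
Marginal P(T) (column sums):
  P(T=0) = 1/4 + 0 + 0 = 1/4
  P(T=1) = 0 + 1/8 + 0 = 1/8
  P(T=2) = 0 + 0 + 5/8 = 5/8

H(S|T) = -Σ P(S,T)·log₂ P(S|T), where P(S|T) = P(S,T) / P(T)
  (cells with P(S,T) = 0 contribute 0)
  (S=0,T=0): P(S|T) = (1/4)/(1/4) = 1;  -(1/4)·log₂(1) = 0.0000
  (S=1,T=1): P(S|T) = (1/8)/(1/8) = 1;  -(1/8)·log₂(1) = 0.0000
  (S=2,T=2): P(S|T) = (5/8)/(5/8) = 1;  -(5/8)·log₂(1) = 0.0000
H(S|T) = 0.0000 + 0.0000 + 0.0000
  = 0.0000 bits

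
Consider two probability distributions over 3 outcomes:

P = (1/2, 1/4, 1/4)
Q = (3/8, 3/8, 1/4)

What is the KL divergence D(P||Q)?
D(P||Q) = Σ P(i) log₂(P(i)/Q(i))
  i=0: (1/2) × log₂((1/2)/(3/8)) = (1/2) × log₂(4/3) = 0.2075
  i=1: (1/4) × log₂((1/4)/(3/8)) = (1/4) × log₂(2/3) = -0.1462
  i=2: (1/4) × log₂((1/4)/(1/4)) = (1/4) × log₂(1) = 0.0000
D(P||Q) = 0.2075 - 0.1462 + 0.0000
  = 0.0613 bits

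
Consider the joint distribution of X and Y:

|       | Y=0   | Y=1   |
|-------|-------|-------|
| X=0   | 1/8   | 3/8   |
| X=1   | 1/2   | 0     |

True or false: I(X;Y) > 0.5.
Marginal P(X) (row sums):
  P(X=0) = 1/8 + 3/8 = 1/2
  P(X=1) = 1/2 + 0 = 1/2
Marginal P(Y) (column sums):
  P(Y=0) = 1/8 + 1/2 = 5/8
  P(Y=1) = 3/8 + 0 = 3/8

H(X) = -[(1/2)·log₂(1/2) + (1/2)·log₂(1/2)]
  = 0.5000 + 0.5000
  = 1.0000 bits
H(Y) = -[(5/8)·log₂(5/8) + (3/8)·log₂(3/8)]
  = 0.4238 + 0.5306
  = 0.9544 bits
H(X,Y) = -[(1/8)·log₂(1/8) + (3/8)·log₂(3/8) + (1/2)·log₂(1/2)]
  = 0.3750 + 0.5306 + 0.5000
  = 1.4056 bits

I(X;Y) = H(X) + H(Y) - H(X,Y)
  = 1.0000 + 0.9544 - 1.4056
  = 0.5488 bits

True. I(X;Y) = 0.5488 bits, which is > 0.5 bits.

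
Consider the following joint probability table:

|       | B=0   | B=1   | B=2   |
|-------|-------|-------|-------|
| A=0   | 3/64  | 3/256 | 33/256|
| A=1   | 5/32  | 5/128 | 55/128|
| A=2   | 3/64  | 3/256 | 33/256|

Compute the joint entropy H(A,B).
H(A,B) = -Σ P(A,B) log₂ P(A,B), summed over the non-zero cells:
H(A,B) = -[(3/64)·log₂(3/64) + (3/256)·log₂(3/256) + (33/256)·log₂(33/256) + (5/32)·log₂(5/32) + (5/128)·log₂(5/128) + (55/128)·log₂(55/128) + (3/64)·log₂(3/64) + (3/256)·log₂(3/256) + (33/256)·log₂(33/256)]
  = 0.2070 + 0.0752 + 0.3810 + 0.4184 + 0.1827 + 0.5236 + 0.2070 + 0.0752 + 0.3810
  = 2.4511 bits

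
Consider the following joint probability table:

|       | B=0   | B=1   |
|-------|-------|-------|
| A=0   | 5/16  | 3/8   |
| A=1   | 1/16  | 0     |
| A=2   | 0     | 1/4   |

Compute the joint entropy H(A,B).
H(A,B) = -Σ P(A,B) log₂ P(A,B), summed over the non-zero cells:
H(A,B) = -[(5/16)·log₂(5/16) + (3/8)·log₂(3/8) + (1/16)·log₂(1/16) + (1/4)·log₂(1/4)]
  = 0.5244 + 0.5306 + 0.2500 + 0.5000
  = 1.8050 bits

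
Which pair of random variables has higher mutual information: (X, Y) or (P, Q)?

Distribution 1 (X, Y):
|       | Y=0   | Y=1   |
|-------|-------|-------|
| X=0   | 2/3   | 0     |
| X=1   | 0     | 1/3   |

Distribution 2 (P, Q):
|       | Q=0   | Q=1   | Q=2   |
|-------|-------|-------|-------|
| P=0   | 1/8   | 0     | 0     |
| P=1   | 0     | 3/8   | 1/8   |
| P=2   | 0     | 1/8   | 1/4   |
Distribution 1 (X, Y):
Marginal P(X) (row sums):
  P(X=0) = 2/3 + 0 = 2/3
  P(X=1) = 0 + 1/3 = 1/3
Marginal P(Y) (column sums):
  P(Y=0) = 2/3 + 0 = 2/3
  P(Y=1) = 0 + 1/3 = 1/3

H(X) = -[(2/3)·log₂(2/3) + (1/3)·log₂(1/3)]
  = 0.3900 + 0.5283
  = 0.9183 bits
H(Y) = -[(2/3)·log₂(2/3) + (1/3)·log₂(1/3)]
  = 0.3900 + 0.5283
  = 0.9183 bits
H(X,Y) = -[(2/3)·log₂(2/3) + (1/3)·log₂(1/3)]
  = 0.3900 + 0.5283
  = 0.9183 bits

I(X;Y) = H(X) + H(Y) - H(X,Y)
  = 0.9183 + 0.9183 - 0.9183
  = 0.9183 bits

Distribution 2 (P, Q):
Marginal P(P) (row sums):
  P(P=0) = 1/8 + 0 + 0 = 1/8
  P(P=1) = 0 + 3/8 + 1/8 = 1/2
  P(P=2) = 0 + 1/8 + 1/4 = 3/8
Marginal P(Q) (column sums):
  P(Q=0) = 1/8 + 0 + 0 = 1/8
  P(Q=1) = 0 + 3/8 + 1/8 = 1/2
  P(Q=2) = 0 + 1/8 + 1/4 = 3/8

H(P) = -[(1/8)·log₂(1/8) + (1/2)·log₂(1/2) + (3/8)·log₂(3/8)]
  = 0.3750 + 0.5000 + 0.5306
  = 1.4056 bits
H(Q) = -[(1/8)·log₂(1/8) + (1/2)·log₂(1/2) + (3/8)·log₂(3/8)]
  = 0.3750 + 0.5000 + 0.5306
  = 1.4056 bits
H(P,Q) = -[(1/8)·log₂(1/8) + (3/8)·log₂(3/8) + (1/8)·log₂(1/8) + (1/8)·log₂(1/8) + (1/4)·log₂(1/4)]
  = 0.3750 + 0.5306 + 0.3750 + 0.3750 + 0.5000
  = 2.1556 bits

I(P;Q) = H(P) + H(Q) - H(P,Q)
  = 1.4056 + 1.4056 - 2.1556
  = 0.6556 bits

I(X;Y) = 0.9183 bits > I(P;Q) = 0.6556 bits, so (X, Y) has the higher mutual information (stronger dependence).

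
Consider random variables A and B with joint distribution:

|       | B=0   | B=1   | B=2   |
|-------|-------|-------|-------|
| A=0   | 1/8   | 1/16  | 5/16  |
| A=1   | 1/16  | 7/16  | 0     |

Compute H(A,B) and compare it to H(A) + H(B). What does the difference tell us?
Marginal P(A) (row sums):
  P(A=0) = 1/8 + 1/16 + 5/16 = 1/2
  P(A=1) = 1/16 + 7/16 + 0 = 1/2
Marginal P(B) (column sums):
  P(B=0) = 1/8 + 1/16 = 3/16
  P(B=1) = 1/16 + 7/16 = 1/2
  P(B=2) = 5/16 + 0 = 5/16

H(A,B) = -[(1/8)·log₂(1/8) + (1/16)·log₂(1/16) + (5/16)·log₂(5/16) + (1/16)·log₂(1/16) + (7/16)·log₂(7/16)]
  = 0.3750 + 0.2500 + 0.5244 + 0.2500 + 0.5218
  = 1.9212 bits
H(A) = -[(1/2)·log₂(1/2) + (1/2)·log₂(1/2)]
  = 0.5000 + 0.5000
  = 1.0000 bits
H(B) = -[(3/16)·log₂(3/16) + (1/2)·log₂(1/2) + (5/16)·log₂(5/16)]
  = 0.4528 + 0.5000 + 0.5244
  = 1.4772 bits

H(A) + H(B) = 1.0000 + 1.4772 = 2.4772 bits
Difference: H(A) + H(B) - H(A,B) = 2.4772 - 1.9212 = 0.5560 bits = I(A;B)

The difference is the mutual information; it is positive here, so A and B are dependent (knowing one reduces uncertainty about the other by 0.5560 bits).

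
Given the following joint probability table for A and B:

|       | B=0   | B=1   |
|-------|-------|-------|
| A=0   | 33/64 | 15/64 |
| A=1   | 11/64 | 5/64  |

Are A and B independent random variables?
Marginal P(A) (row sums):
  P(A=0) = 33/64 + 15/64 = 3/4
  P(A=1) = 11/64 + 5/64 = 1/4
Marginal P(B) (column sums):
  P(B=0) = 33/64 + 11/64 = 11/16
  P(B=1) = 15/64 + 5/64 = 5/16

A and B are independent iff P(A=i,B=j) = P(A=i)·P(B=j) for every cell.
  P(A=0)·P(B=0) = 3/4 × 11/16 = 33/64 = P(A=0,B=0) ✓
  P(A=0)·P(B=1) = 3/4 × 5/16 = 15/64 = P(A=0,B=1) ✓
  P(A=1)·P(B=0) = 1/4 × 11/16 = 11/64 = P(A=1,B=0) ✓
  P(A=1)·P(B=1) = 1/4 × 5/16 = 5/64 = P(A=1,B=1) ✓

Yes, A and B are independent: every cell factors, so I(A;B) = 0 bits.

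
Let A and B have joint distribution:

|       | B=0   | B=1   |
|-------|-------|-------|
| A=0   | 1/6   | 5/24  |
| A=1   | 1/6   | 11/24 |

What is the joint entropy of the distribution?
H(A,B) = -Σ P(A,B) log₂ P(A,B), summed over the non-zero cells:
H(A,B) = -[(1/6)·log₂(1/6) + (5/24)·log₂(5/24) + (1/6)·log₂(1/6) + (11/24)·log₂(11/24)]
  = 0.4308 + 0.4715 + 0.4308 + 0.5159
  = 1.8490 bits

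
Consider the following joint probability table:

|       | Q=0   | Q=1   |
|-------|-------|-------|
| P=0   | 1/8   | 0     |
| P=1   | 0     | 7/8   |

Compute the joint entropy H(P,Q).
H(P,Q) = -Σ P(P,Q) log₂ P(P,Q), summed over the non-zero cells:
H(P,Q) = -[(1/8)·log₂(1/8) + (7/8)·log₂(7/8)]
  = 0.3750 + 0.1686
  = 0.5436 bits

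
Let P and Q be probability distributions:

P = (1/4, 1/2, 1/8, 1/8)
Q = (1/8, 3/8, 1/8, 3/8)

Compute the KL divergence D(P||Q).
D(P||Q) = Σ P(i) log₂(P(i)/Q(i))
  i=0: (1/4) × log₂((1/4)/(1/8)) = (1/4) × log₂(2) = 0.2500
  i=1: (1/2) × log₂((1/2)/(3/8)) = (1/2) × log₂(4/3) = 0.2075
  i=2: (1/8) × log₂((1/8)/(1/8)) = (1/8) × log₂(1) = 0.0000
  i=3: (1/8) × log₂((1/8)/(3/8)) = (1/8) × log₂(1/3) = -0.1981
D(P||Q) = 0.2500 + 0.2075 + 0.0000 - 0.1981
  = 0.2594 bits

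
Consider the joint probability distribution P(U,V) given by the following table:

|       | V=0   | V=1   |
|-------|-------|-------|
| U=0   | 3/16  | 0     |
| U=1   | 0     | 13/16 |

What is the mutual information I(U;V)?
Marginal P(U) (row sums):
  P(U=0) = 3/16 + 0 = 3/16
  P(U=1) = 0 + 13/16 = 13/16
Marginal P(V) (column sums):
  P(V=0) = 3/16 + 0 = 3/16
  P(V=1) = 0 + 13/16 = 13/16

H(U) = -[(3/16)·log₂(3/16) + (13/16)·log₂(13/16)]
  = 0.4528 + 0.2434
  = 0.6962 bits
H(V) = -[(3/16)·log₂(3/16) + (13/16)·log₂(13/16)]
  = 0.4528 + 0.2434
  = 0.6962 bits
H(U,V) = -[(3/16)·log₂(3/16) + (13/16)·log₂(13/16)]
  = 0.4528 + 0.2434
  = 0.6962 bits

I(U;V) = H(U) + H(V) - H(U,V)
  = 0.6962 + 0.6962 - 0.6962
  = 0.6962 bits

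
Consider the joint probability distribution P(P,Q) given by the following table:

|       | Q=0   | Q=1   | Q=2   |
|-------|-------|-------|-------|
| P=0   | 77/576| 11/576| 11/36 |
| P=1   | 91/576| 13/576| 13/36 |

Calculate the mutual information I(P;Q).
Marginal P(P) (row sums):
  P(P=0) = 77/576 + 11/576 + 11/36 = 11/24
  P(P=1) = 91/576 + 13/576 + 13/36 = 13/24
Marginal P(Q) (column sums):
  P(Q=0) = 77/576 + 91/576 = 7/24
  P(Q=1) = 11/576 + 13/576 = 1/24
  P(Q=2) = 11/36 + 13/36 = 2/3

H(P) = -[(11/24)·log₂(11/24) + (13/24)·log₂(13/24)]
  = 0.5159 + 0.4791
  = 0.9950 bits
H(Q) = -[(7/24)·log₂(7/24) + (1/24)·log₂(1/24) + (2/3)·log₂(2/3)]
  = 0.5185 + 0.1910 + 0.3900
  = 1.0995 bits
H(P,Q) = -[(77/576)·log₂(77/576) + (11/576)·log₂(11/576) + (11/36)·log₂(11/36) + (91/576)·log₂(91/576) + (13/576)·log₂(13/576) + (13/36)·log₂(13/36)]
  = 0.3881 + 0.1091 + 0.5227 + 0.4206 + 0.1234 + 0.5306
  = 2.0945 bits

I(P;Q) = H(P) + H(Q) - H(P,Q)
  = 0.9950 + 1.0995 - 2.0945
  = 0.0000 bits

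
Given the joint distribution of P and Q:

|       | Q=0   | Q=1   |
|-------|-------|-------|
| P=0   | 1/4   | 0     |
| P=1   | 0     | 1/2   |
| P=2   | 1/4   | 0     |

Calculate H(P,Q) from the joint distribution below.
H(P,Q) = -Σ P(P,Q) log₂ P(P,Q), summed over the non-zero cells:
H(P,Q) = -[(1/4)·log₂(1/4) + (1/2)·log₂(1/2) + (1/4)·log₂(1/4)]
  = 0.5000 + 0.5000 + 0.5000
  = 1.5000 bits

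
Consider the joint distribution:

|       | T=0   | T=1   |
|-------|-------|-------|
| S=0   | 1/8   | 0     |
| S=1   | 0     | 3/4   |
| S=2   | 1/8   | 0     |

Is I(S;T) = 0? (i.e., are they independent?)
Marginal P(S) (row sums):
  P(S=0) = 1/8 + 0 = 1/8
  P(S=1) = 0 + 3/4 = 3/4
  P(S=2) = 1/8 + 0 = 1/8
Marginal P(T) (column sums):
  P(T=0) = 1/8 + 0 + 1/8 = 1/4
  P(T=1) = 0 + 3/4 + 0 = 3/4

S and T are independent iff P(S=i,T=j) = P(S=i)·P(T=j) for every cell.
  P(S=0)·P(T=0) = 1/8 × 1/4 = 1/32, but P(S=0,T=0) = 1/8 ✗

No, S and T are not independent. Quantitatively, I(S;T) > 0:

H(S) = -[(1/8)·log₂(1/8) + (3/4)·log₂(3/4) + (1/8)·log₂(1/8)]
  = 0.3750 + 0.3113 + 0.3750
  = 1.0613 bits
H(T) = -[(1/4)·log₂(1/4) + (3/4)·log₂(3/4)]
  = 0.5000 + 0.3113
  = 0.8113 bits
H(S,T) = -[(1/8)·log₂(1/8) + (3/4)·log₂(3/4) + (1/8)·log₂(1/8)]
  = 0.3750 + 0.3113 + 0.3750
  = 1.0613 bits
I(S;T) = H(S) + H(T) - H(S,T) = 1.0613 + 0.8113 - 1.0613 = 0.8113 bits > 0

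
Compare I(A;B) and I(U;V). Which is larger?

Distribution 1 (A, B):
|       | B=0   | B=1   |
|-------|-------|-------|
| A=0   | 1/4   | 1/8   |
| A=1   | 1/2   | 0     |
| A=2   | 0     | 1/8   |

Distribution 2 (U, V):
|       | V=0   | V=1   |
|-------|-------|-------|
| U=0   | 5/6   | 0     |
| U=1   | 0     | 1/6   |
Distribution 1 (A, B):
Marginal P(A) (row sums):
  P(A=0) = 1/4 + 1/8 = 3/8
  P(A=1) = 1/2 + 0 = 1/2
  P(A=2) = 0 + 1/8 = 1/8
Marginal P(B) (column sums):
  P(B=0) = 1/4 + 1/2 + 0 = 3/4
  P(B=1) = 1/8 + 0 + 1/8 = 1/4

H(A) = -[(3/8)·log₂(3/8) + (1/2)·log₂(1/2) + (1/8)·log₂(1/8)]
  = 0.5306 + 0.5000 + 0.3750
  = 1.4056 bits
H(B) = -[(3/4)·log₂(3/4) + (1/4)·log₂(1/4)]
  = 0.3113 + 0.5000
  = 0.8113 bits
H(A,B) = -[(1/4)·log₂(1/4) + (1/8)·log₂(1/8) + (1/2)·log₂(1/2) + (1/8)·log₂(1/8)]
  = 0.5000 + 0.3750 + 0.5000 + 0.3750
  = 1.7500 bits

I(A;B) = H(A) + H(B) - H(A,B)
  = 1.4056 + 0.8113 - 1.7500
  = 0.4669 bits

Distribution 2 (U, V):
Marginal P(U) (row sums):
  P(U=0) = 5/6 + 0 = 5/6
  P(U=1) = 0 + 1/6 = 1/6
Marginal P(V) (column sums):
  P(V=0) = 5/6 + 0 = 5/6
  P(V=1) = 0 + 1/6 = 1/6

H(U) = -[(5/6)·log₂(5/6) + (1/6)·log₂(1/6)]
  = 0.2192 + 0.4308
  = 0.6500 bits
H(V) = -[(5/6)·log₂(5/6) + (1/6)·log₂(1/6)]
  = 0.2192 + 0.4308
  = 0.6500 bits
H(U,V) = -[(5/6)·log₂(5/6) + (1/6)·log₂(1/6)]
  = 0.2192 + 0.4308
  = 0.6500 bits

I(U;V) = H(U) + H(V) - H(U,V)
  = 0.6500 + 0.6500 - 0.6500
  = 0.6500 bits

I(U;V) = 0.6500 bits > I(A;B) = 0.4669 bits, so (U, V) has the higher mutual information (stronger dependence).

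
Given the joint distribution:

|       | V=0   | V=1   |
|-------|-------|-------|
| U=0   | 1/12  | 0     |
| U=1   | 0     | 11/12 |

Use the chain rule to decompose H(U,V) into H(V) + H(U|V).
By the chain rule: H(U,V) = H(V) + H(U|V)

Marginal P(V) (column sums):
  P(V=0) = 1/12 + 0 = 1/12
  P(V=1) = 0 + 11/12 = 11/12
H(V) = -[(1/12)·log₂(1/12) + (11/12)·log₂(11/12)]
  = 0.2987 + 0.1151
  = 0.4138 bits
H(U|V) = -Σ P(U,V)·log₂ P(U|V), where P(U|V) = P(U,V) / P(V)
  (cells with P(U,V) = 0 contribute 0)
  (U=0,V=0): P(U|V) = (1/12)/(1/12) = 1;  -(1/12)·log₂(1) = 0.0000
  (U=1,V=1): P(U|V) = (11/12)/(11/12) = 1;  -(11/12)·log₂(1) = 0.0000
H(U|V) = 0.0000 + 0.0000
  = 0.0000 bits

H(U,V) = H(V) + H(U|V) = 0.4138 + 0.0000 = 0.4138 bits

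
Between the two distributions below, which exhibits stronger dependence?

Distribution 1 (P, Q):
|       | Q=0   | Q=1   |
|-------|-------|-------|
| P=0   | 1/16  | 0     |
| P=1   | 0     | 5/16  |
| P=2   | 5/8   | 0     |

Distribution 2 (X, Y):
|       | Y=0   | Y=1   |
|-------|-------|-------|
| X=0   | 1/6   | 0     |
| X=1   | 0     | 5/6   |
Distribution 1 (P, Q):
Marginal P(P) (row sums):
  P(P=0) = 1/16 + 0 = 1/16
  P(P=1) = 0 + 5/16 = 5/16
  P(P=2) = 5/8 + 0 = 5/8
Marginal P(Q) (column sums):
  P(Q=0) = 1/16 + 0 + 5/8 = 11/16
  P(Q=1) = 0 + 5/16 + 0 = 5/16

H(P) = -[(1/16)·log₂(1/16) + (5/16)·log₂(5/16) + (5/8)·log₂(5/8)]
  = 0.2500 + 0.5244 + 0.4238
  = 1.1982 bits
H(Q) = -[(11/16)·log₂(11/16) + (5/16)·log₂(5/16)]
  = 0.3716 + 0.5244
  = 0.8960 bits
H(P,Q) = -[(1/16)·log₂(1/16) + (5/16)·log₂(5/16) + (5/8)·log₂(5/8)]
  = 0.2500 + 0.5244 + 0.4238
  = 1.1982 bits

I(P;Q) = H(P) + H(Q) - H(P,Q)
  = 1.1982 + 0.8960 - 1.1982
  = 0.8960 bits

Distribution 2 (X, Y):
Marginal P(X) (row sums):
  P(X=0) = 1/6 + 0 = 1/6
  P(X=1) = 0 + 5/6 = 5/6
Marginal P(Y) (column sums):
  P(Y=0) = 1/6 + 0 = 1/6
  P(Y=1) = 0 + 5/6 = 5/6

H(X) = -[(1/6)·log₂(1/6) + (5/6)·log₂(5/6)]
  = 0.4308 + 0.2192
  = 0.6500 bits
H(Y) = -[(1/6)·log₂(1/6) + (5/6)·log₂(5/6)]
  = 0.4308 + 0.2192
  = 0.6500 bits
H(X,Y) = -[(1/6)·log₂(1/6) + (5/6)·log₂(5/6)]
  = 0.4308 + 0.2192
  = 0.6500 bits

I(X;Y) = H(X) + H(Y) - H(X,Y)
  = 0.6500 + 0.6500 - 0.6500
  = 0.6500 bits

I(P;Q) = 0.8960 bits > I(X;Y) = 0.6500 bits, so (P, Q) has the higher mutual information (stronger dependence).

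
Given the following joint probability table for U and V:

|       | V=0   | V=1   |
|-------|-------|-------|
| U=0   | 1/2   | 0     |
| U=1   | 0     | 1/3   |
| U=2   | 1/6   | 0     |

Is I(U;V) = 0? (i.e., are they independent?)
Marginal P(U) (row sums):
  P(U=0) = 1/2 + 0 = 1/2
  P(U=1) = 0 + 1/3 = 1/3
  P(U=2) = 1/6 + 0 = 1/6
Marginal P(V) (column sums):
  P(V=0) = 1/2 + 0 + 1/6 = 2/3
  P(V=1) = 0 + 1/3 + 0 = 1/3

U and V are independent iff P(U=i,V=j) = P(U=i)·P(V=j) for every cell.
  P(U=0)·P(V=0) = 1/2 × 2/3 = 1/3, but P(U=0,V=0) = 1/2 ✗

No, U and V are not independent. Quantitatively, I(U;V) > 0:

H(U) = -[(1/2)·log₂(1/2) + (1/3)·log₂(1/3) + (1/6)·log₂(1/6)]
  = 0.5000 + 0.5283 + 0.4308
  = 1.4591 bits
H(V) = -[(2/3)·log₂(2/3) + (1/3)·log₂(1/3)]
  = 0.3900 + 0.5283
  = 0.9183 bits
H(U,V) = -[(1/2)·log₂(1/2) + (1/3)·log₂(1/3) + (1/6)·log₂(1/6)]
  = 0.5000 + 0.5283 + 0.4308
  = 1.4591 bits
I(U;V) = H(U) + H(V) - H(U,V) = 1.4591 + 0.9183 - 1.4591 = 0.9183 bits > 0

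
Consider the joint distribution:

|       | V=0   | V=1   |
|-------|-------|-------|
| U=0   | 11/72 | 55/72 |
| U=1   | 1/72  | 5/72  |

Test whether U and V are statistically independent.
Marginal P(U) (row sums):
  P(U=0) = 11/72 + 55/72 = 11/12
  P(U=1) = 1/72 + 5/72 = 1/12
Marginal P(V) (column sums):
  P(V=0) = 11/72 + 1/72 = 1/6
  P(V=1) = 55/72 + 5/72 = 5/6

U and V are independent iff P(U=i,V=j) = P(U=i)·P(V=j) for every cell.
  P(U=0)·P(V=0) = 11/12 × 1/6 = 11/72 = P(U=0,V=0) ✓
  P(U=0)·P(V=1) = 11/12 × 5/6 = 55/72 = P(U=0,V=1) ✓
  P(U=1)·P(V=0) = 1/12 × 1/6 = 1/72 = P(U=1,V=0) ✓
  P(U=1)·P(V=1) = 1/12 × 5/6 = 5/72 = P(U=1,V=1) ✓

Yes, U and V are independent: every cell factors, so I(U;V) = 0 bits.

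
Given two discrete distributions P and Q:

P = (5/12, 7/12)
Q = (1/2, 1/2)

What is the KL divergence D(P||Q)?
D(P||Q) = Σ P(i) log₂(P(i)/Q(i))
  i=0: (5/12) × log₂((5/12)/(1/2)) = (5/12) × log₂(5/6) = -0.1096
  i=1: (7/12) × log₂((7/12)/(1/2)) = (7/12) × log₂(7/6) = 0.1297
D(P||Q) = -0.1096 + 0.1297
  = 0.0201 bits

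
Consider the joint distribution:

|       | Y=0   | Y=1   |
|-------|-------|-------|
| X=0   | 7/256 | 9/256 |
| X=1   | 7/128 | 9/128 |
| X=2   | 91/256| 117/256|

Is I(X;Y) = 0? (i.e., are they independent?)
Marginal P(X) (row sums):
  P(X=0) = 7/256 + 9/256 = 1/16
  P(X=1) = 7/128 + 9/128 = 1/8
  P(X=2) = 91/256 + 117/256 = 13/16
Marginal P(Y) (column sums):
  P(Y=0) = 7/256 + 7/128 + 91/256 = 7/16
  P(Y=1) = 9/256 + 9/128 + 117/256 = 9/16

X and Y are independent iff P(X=i,Y=j) = P(X=i)·P(Y=j) for every cell.
  P(X=0)·P(Y=0) = 1/16 × 7/16 = 7/256 = P(X=0,Y=0) ✓
  P(X=0)·P(Y=1) = 1/16 × 9/16 = 9/256 = P(X=0,Y=1) ✓
  P(X=1)·P(Y=0) = 1/8 × 7/16 = 7/128 = P(X=1,Y=0) ✓
  P(X=1)·P(Y=1) = 1/8 × 9/16 = 9/128 = P(X=1,Y=1) ✓
  P(X=2)·P(Y=0) = 13/16 × 7/16 = 91/256 = P(X=2,Y=0) ✓
  P(X=2)·P(Y=1) = 13/16 × 9/16 = 117/256 = P(X=2,Y=1) ✓

Yes, X and Y are independent: every cell factors, so I(X;Y) = 0 bits.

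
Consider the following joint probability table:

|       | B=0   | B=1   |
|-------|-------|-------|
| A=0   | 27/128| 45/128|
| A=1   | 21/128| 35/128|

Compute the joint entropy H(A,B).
H(A,B) = -Σ P(A,B) log₂ P(A,B), summed over the non-zero cells:
H(A,B) = -[(27/128)·log₂(27/128) + (45/128)·log₂(45/128) + (21/128)·log₂(21/128) + (35/128)·log₂(35/128)]
  = 0.4736 + 0.5302 + 0.4278 + 0.5115
  = 1.9431 bits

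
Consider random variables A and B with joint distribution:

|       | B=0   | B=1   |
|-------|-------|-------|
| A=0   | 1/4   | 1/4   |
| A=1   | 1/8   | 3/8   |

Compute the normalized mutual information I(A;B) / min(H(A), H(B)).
Marginal P(A) (row sums):
  P(A=0) = 1/4 + 1/4 = 1/2
  P(A=1) = 1/8 + 3/8 = 1/2
Marginal P(B) (column sums):
  P(B=0) = 1/4 + 1/8 = 3/8
  P(B=1) = 1/4 + 3/8 = 5/8

H(A) = -[(1/2)·log₂(1/2) + (1/2)·log₂(1/2)]
  = 0.5000 + 0.5000
  = 1.0000 bits
H(B) = -[(3/8)·log₂(3/8) + (5/8)·log₂(5/8)]
  = 0.5306 + 0.4238
  = 0.9544 bits
H(A,B) = -[(1/4)·log₂(1/4) + (1/4)·log₂(1/4) + (1/8)·log₂(1/8) + (3/8)·log₂(3/8)]
  = 0.5000 + 0.5000 + 0.3750 + 0.5306
  = 1.9056 bits

I(A;B) = H(A) + H(B) - H(A,B)
  = 1.0000 + 0.9544 - 1.9056
  = 0.0488 bits

min(H(A), H(B)) = min(1.0000, 0.9544) = 0.9544 bits
Normalized MI = 0.0488 / 0.9544 = 0.0511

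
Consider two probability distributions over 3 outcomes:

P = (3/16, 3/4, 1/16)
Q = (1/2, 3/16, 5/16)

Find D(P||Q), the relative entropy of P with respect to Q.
D(P||Q) = Σ P(i) log₂(P(i)/Q(i))
  i=0: (3/16) × log₂((3/16)/(1/2)) = (3/16) × log₂(3/8) = -0.2653
  i=1: (3/4) × log₂((3/4)/(3/16)) = (3/4) × log₂(4) = 1.5000
  i=2: (1/16) × log₂((1/16)/(5/16)) = (1/16) × log₂(1/5) = -0.1451
D(P||Q) = -0.2653 + 1.5000 - 0.1451
  = 1.0896 bits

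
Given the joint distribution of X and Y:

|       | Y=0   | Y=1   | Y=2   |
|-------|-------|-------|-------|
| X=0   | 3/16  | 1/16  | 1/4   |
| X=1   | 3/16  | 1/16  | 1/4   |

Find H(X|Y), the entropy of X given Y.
Marginal P(Y) (column sums):
  P(Y=0) = 3/16 + 3/16 = 3/8
  P(Y=1) = 1/16 + 1/16 = 1/8
  P(Y=2) = 1/4 + 1/4 = 1/2

H(X|Y) = -Σ P(X,Y)·log₂ P(X|Y), where P(X|Y) = P(X,Y) / P(Y)
  (X=0,Y=0): P(X|Y) = (3/16)/(3/8) = 1/2;  -(3/16)·log₂(1/2) = 0.1875
  (X=0,Y=1): P(X|Y) = (1/16)/(1/8) = 1/2;  -(1/16)·log₂(1/2) = 0.0625
  (X=0,Y=2): P(X|Y) = (1/4)/(1/2) = 1/2;  -(1/4)·log₂(1/2) = 0.2500
  (X=1,Y=0): P(X|Y) = (3/16)/(3/8) = 1/2;  -(3/16)·log₂(1/2) = 0.1875
  (X=1,Y=1): P(X|Y) = (1/16)/(1/8) = 1/2;  -(1/16)·log₂(1/2) = 0.0625
  (X=1,Y=2): P(X|Y) = (1/4)/(1/2) = 1/2;  -(1/4)·log₂(1/2) = 0.2500
H(X|Y) = 0.1875 + 0.0625 + 0.2500 + 0.1875 + 0.0625 + 0.2500
  = 1.0000 bits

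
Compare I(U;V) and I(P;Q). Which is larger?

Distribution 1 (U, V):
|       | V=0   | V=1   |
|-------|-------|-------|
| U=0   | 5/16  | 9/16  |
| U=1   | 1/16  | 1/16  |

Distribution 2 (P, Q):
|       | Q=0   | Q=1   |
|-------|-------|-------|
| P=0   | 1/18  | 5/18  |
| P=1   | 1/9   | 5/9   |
Distribution 1 (U, V):
Marginal P(U) (row sums):
  P(U=0) = 5/16 + 9/16 = 7/8
  P(U=1) = 1/16 + 1/16 = 1/8
Marginal P(V) (column sums):
  P(V=0) = 5/16 + 1/16 = 3/8
  P(V=1) = 9/16 + 1/16 = 5/8

H(U) = -[(7/8)·log₂(7/8) + (1/8)·log₂(1/8)]
  = 0.1686 + 0.3750
  = 0.5436 bits
H(V) = -[(3/8)·log₂(3/8) + (5/8)·log₂(5/8)]
  = 0.5306 + 0.4238
  = 0.9544 bits
H(U,V) = -[(5/16)·log₂(5/16) + (9/16)·log₂(9/16) + (1/16)·log₂(1/16) + (1/16)·log₂(1/16)]
  = 0.5244 + 0.4669 + 0.2500 + 0.2500
  = 1.4913 bits

I(U;V) = H(U) + H(V) - H(U,V)
  = 0.5436 + 0.9544 - 1.4913
  = 0.0067 bits

Distribution 2 (P, Q):
Marginal P(P) (row sums):
  P(P=0) = 1/18 + 5/18 = 1/3
  P(P=1) = 1/9 + 5/9 = 2/3
Marginal P(Q) (column sums):
  P(Q=0) = 1/18 + 1/9 = 1/6
  P(Q=1) = 5/18 + 5/9 = 5/6

H(P) = -[(1/3)·log₂(1/3) + (2/3)·log₂(2/3)]
  = 0.5283 + 0.3900
  = 0.9183 bits
H(Q) = -[(1/6)·log₂(1/6) + (5/6)·log₂(5/6)]
  = 0.4308 + 0.2192
  = 0.6500 bits
H(P,Q) = -[(1/18)·log₂(1/18) + (5/18)·log₂(5/18) + (1/9)·log₂(1/9) + (5/9)·log₂(5/9)]
  = 0.2317 + 0.5133 + 0.3522 + 0.4711
  = 1.5683 bits

I(P;Q) = H(P) + H(Q) - H(P,Q)
  = 0.9183 + 0.6500 - 1.5683
  = 0.0000 bits

I(U;V) = 0.0067 bits > I(P;Q) = 0.0000 bits, so (U, V) has the higher mutual information (stronger dependence).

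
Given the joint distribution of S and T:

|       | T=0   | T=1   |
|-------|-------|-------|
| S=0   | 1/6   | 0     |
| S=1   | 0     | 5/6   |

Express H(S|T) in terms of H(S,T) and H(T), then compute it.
H(S|T) = H(S,T) - H(T)

Marginal P(T) (column sums):
  P(T=0) = 1/6 + 0 = 1/6
  P(T=1) = 0 + 5/6 = 5/6

H(S,T) = -[(1/6)·log₂(1/6) + (5/6)·log₂(5/6)]
  = 0.4308 + 0.2192
  = 0.6500 bits
H(T) = -[(1/6)·log₂(1/6) + (5/6)·log₂(5/6)]
  = 0.4308 + 0.2192
  = 0.6500 bits

H(S|T) = 0.6500 - 0.6500 = 0.0000 bits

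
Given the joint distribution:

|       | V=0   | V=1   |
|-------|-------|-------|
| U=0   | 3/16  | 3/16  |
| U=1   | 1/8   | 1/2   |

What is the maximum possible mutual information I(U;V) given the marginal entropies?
The upper bound on mutual information is I(U;V) ≤ min(H(U), H(V)).

Marginal P(U) (row sums):
  P(U=0) = 3/16 + 3/16 = 3/8
  P(U=1) = 1/8 + 1/2 = 5/8
Marginal P(V) (column sums):
  P(V=0) = 3/16 + 1/8 = 5/16
  P(V=1) = 3/16 + 1/2 = 11/16

H(U) = -[(3/8)·log₂(3/8) + (5/8)·log₂(5/8)]
  = 0.5306 + 0.4238
  = 0.9544 bits
H(V) = -[(5/16)·log₂(5/16) + (11/16)·log₂(11/16)]
  = 0.5244 + 0.3716
  = 0.8960 bits

Maximum possible I(U;V) = min(0.9544, 0.8960) = 0.8960 bits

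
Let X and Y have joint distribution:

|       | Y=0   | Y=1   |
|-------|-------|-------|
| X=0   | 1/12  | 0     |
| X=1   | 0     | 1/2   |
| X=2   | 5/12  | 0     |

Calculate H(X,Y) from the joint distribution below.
H(X,Y) = -Σ P(X,Y) log₂ P(X,Y), summed over the non-zero cells:
H(X,Y) = -[(1/12)·log₂(1/12) + (1/2)·log₂(1/2) + (5/12)·log₂(5/12)]
  = 0.2987 + 0.5000 + 0.5263
  = 1.3250 bits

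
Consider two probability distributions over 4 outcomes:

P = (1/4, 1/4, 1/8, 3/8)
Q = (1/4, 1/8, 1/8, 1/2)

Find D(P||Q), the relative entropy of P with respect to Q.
D(P||Q) = Σ P(i) log₂(P(i)/Q(i))
  i=0: (1/4) × log₂((1/4)/(1/4)) = (1/4) × log₂(1) = 0.0000
  i=1: (1/4) × log₂((1/4)/(1/8)) = (1/4) × log₂(2) = 0.2500
  i=2: (1/8) × log₂((1/8)/(1/8)) = (1/8) × log₂(1) = 0.0000
  i=3: (3/8) × log₂((3/8)/(1/2)) = (3/8) × log₂(3/4) = -0.1556
D(P||Q) = 0.0000 + 0.2500 + 0.0000 - 0.1556
  = 0.0944 bits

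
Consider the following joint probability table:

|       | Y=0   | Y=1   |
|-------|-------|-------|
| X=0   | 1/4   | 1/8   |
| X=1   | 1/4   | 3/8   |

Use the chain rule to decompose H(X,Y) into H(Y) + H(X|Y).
By the chain rule: H(X,Y) = H(Y) + H(X|Y)

Marginal P(Y) (column sums):
  P(Y=0) = 1/4 + 1/4 = 1/2
  P(Y=1) = 1/8 + 3/8 = 1/2
H(Y) = -[(1/2)·log₂(1/2) + (1/2)·log₂(1/2)]
  = 0.5000 + 0.5000
  = 1.0000 bits
H(X|Y) = -Σ P(X,Y)·log₂ P(X|Y), where P(X|Y) = P(X,Y) / P(Y)
  (X=0,Y=0): P(X|Y) = (1/4)/(1/2) = 1/2;  -(1/4)·log₂(1/2) = 0.2500
  (X=0,Y=1): P(X|Y) = (1/8)/(1/2) = 1/4;  -(1/8)·log₂(1/4) = 0.2500
  (X=1,Y=0): P(X|Y) = (1/4)/(1/2) = 1/2;  -(1/4)·log₂(1/2) = 0.2500
  (X=1,Y=1): P(X|Y) = (3/8)/(1/2) = 3/4;  -(3/8)·log₂(3/4) = 0.1556
H(X|Y) = 0.2500 + 0.2500 + 0.2500 + 0.1556
  = 0.9056 bits

H(X,Y) = H(Y) + H(X|Y) = 1.0000 + 0.9056 = 1.9056 bits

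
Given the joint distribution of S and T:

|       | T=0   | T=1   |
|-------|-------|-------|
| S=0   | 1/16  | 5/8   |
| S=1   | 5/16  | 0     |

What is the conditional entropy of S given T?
Marginal P(T) (column sums):
  P(T=0) = 1/16 + 5/16 = 3/8
  P(T=1) = 5/8 + 0 = 5/8

H(S|T) = -Σ P(S,T)·log₂ P(S|T), where P(S|T) = P(S,T) / P(T)
  (cells with P(S,T) = 0 contribute 0)
  (S=0,T=0): P(S|T) = (1/16)/(3/8) = 1/6;  -(1/16)·log₂(1/6) = 0.1616
  (S=0,T=1): P(S|T) = (5/8)/(5/8) = 1;  -(5/8)·log₂(1) = 0.0000
  (S=1,T=0): P(S|T) = (5/16)/(3/8) = 5/6;  -(5/16)·log₂(5/6) = 0.0822
H(S|T) = 0.1616 + 0.0000 + 0.0822
  = 0.2438 bits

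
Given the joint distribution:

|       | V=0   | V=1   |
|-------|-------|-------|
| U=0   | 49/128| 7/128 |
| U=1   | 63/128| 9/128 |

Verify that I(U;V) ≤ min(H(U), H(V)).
Marginal P(U) (row sums):
  P(U=0) = 49/128 + 7/128 = 7/16
  P(U=1) = 63/128 + 9/128 = 9/16
Marginal P(V) (column sums):
  P(V=0) = 49/128 + 63/128 = 7/8
  P(V=1) = 7/128 + 9/128 = 1/8

H(U) = -[(7/16)·log₂(7/16) + (9/16)·log₂(9/16)]
  = 0.5218 + 0.4669
  = 0.9887 bits
H(V) = -[(7/8)·log₂(7/8) + (1/8)·log₂(1/8)]
  = 0.1686 + 0.3750
  = 0.5436 bits
H(U,V) = -[(49/128)·log₂(49/128) + (7/128)·log₂(7/128) + (63/128)·log₂(63/128) + (9/128)·log₂(9/128)]
  = 0.5303 + 0.2293 + 0.5034 + 0.2693
  = 1.5323 bits

I(U;V) = H(U) + H(V) - H(U,V)
  = 0.9887 + 0.5436 - 1.5323
  = 0.0000 bits

min(H(U), H(V)) = min(0.9887, 0.5436) = 0.5436 bits
Since 0.0000 ≤ 0.5436, the bound is satisfied ✓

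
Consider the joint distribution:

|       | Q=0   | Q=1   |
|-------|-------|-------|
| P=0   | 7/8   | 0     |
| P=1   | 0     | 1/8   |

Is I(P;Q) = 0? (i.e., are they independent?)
Marginal P(P) (row sums):
  P(P=0) = 7/8 + 0 = 7/8
  P(P=1) = 0 + 1/8 = 1/8
Marginal P(Q) (column sums):
  P(Q=0) = 7/8 + 0 = 7/8
  P(Q=1) = 0 + 1/8 = 1/8

P and Q are independent iff P(P=i,Q=j) = P(P=i)·P(Q=j) for every cell.
  P(P=0)·P(Q=0) = 7/8 × 7/8 = 49/64, but P(P=0,Q=0) = 7/8 ✗

No, P and Q are not independent. Quantitatively, I(P;Q) > 0:

H(P) = -[(7/8)·log₂(7/8) + (1/8)·log₂(1/8)]
  = 0.1686 + 0.3750
  = 0.5436 bits
H(Q) = -[(7/8)·log₂(7/8) + (1/8)·log₂(1/8)]
  = 0.1686 + 0.3750
  = 0.5436 bits
H(P,Q) = -[(7/8)·log₂(7/8) + (1/8)·log₂(1/8)]
  = 0.1686 + 0.3750
  = 0.5436 bits
I(P;Q) = H(P) + H(Q) - H(P,Q) = 0.5436 + 0.5436 - 0.5436 = 0.5436 bits > 0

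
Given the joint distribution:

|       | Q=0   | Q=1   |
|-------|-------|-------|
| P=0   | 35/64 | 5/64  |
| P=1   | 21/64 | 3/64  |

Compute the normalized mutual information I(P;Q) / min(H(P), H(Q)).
Marginal P(P) (row sums):
  P(P=0) = 35/64 + 5/64 = 5/8
  P(P=1) = 21/64 + 3/64 = 3/8
Marginal P(Q) (column sums):
  P(Q=0) = 35/64 + 21/64 = 7/8
  P(Q=1) = 5/64 + 3/64 = 1/8

H(P) = -[(5/8)·log₂(5/8) + (3/8)·log₂(3/8)]
  = 0.4238 + 0.5306
  = 0.9544 bits
H(Q) = -[(7/8)·log₂(7/8) + (1/8)·log₂(1/8)]
  = 0.1686 + 0.3750
  = 0.5436 bits
H(P,Q) = -[(35/64)·log₂(35/64) + (5/64)·log₂(5/64) + (21/64)·log₂(21/64) + (3/64)·log₂(3/64)]
  = 0.4762 + 0.2873 + 0.5275 + 0.2070
  = 1.4980 bits

I(P;Q) = H(P) + H(Q) - H(P,Q)
  = 0.9544 + 0.5436 - 1.4980
  = 0.0000 bits

min(H(P), H(Q)) = min(0.9544, 0.5436) = 0.5436 bits
Normalized MI = 0.0000 / 0.5436 = 0.0000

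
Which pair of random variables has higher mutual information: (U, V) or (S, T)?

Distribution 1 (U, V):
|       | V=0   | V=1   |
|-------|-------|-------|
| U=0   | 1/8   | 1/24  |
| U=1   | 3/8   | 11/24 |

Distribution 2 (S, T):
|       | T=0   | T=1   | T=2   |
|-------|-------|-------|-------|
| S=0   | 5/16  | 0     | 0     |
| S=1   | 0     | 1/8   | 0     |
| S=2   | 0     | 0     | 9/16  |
Distribution 1 (U, V):
Marginal P(U) (row sums):
  P(U=0) = 1/8 + 1/24 = 1/6
  P(U=1) = 3/8 + 11/24 = 5/6
Marginal P(V) (column sums):
  P(V=0) = 1/8 + 3/8 = 1/2
  P(V=1) = 1/24 + 11/24 = 1/2

H(U) = -[(1/6)·log₂(1/6) + (5/6)·log₂(5/6)]
  = 0.4308 + 0.2192
  = 0.6500 bits
H(V) = -[(1/2)·log₂(1/2) + (1/2)·log₂(1/2)]
  = 0.5000 + 0.5000
  = 1.0000 bits
H(U,V) = -[(1/8)·log₂(1/8) + (1/24)·log₂(1/24) + (3/8)·log₂(3/8) + (11/24)·log₂(11/24)]
  = 0.3750 + 0.1910 + 0.5306 + 0.5159
  = 1.6125 bits

I(U;V) = H(U) + H(V) - H(U,V)
  = 0.6500 + 1.0000 - 1.6125
  = 0.0375 bits

Distribution 2 (S, T):
Marginal P(S) (row sums):
  P(S=0) = 5/16 + 0 + 0 = 5/16
  P(S=1) = 0 + 1/8 + 0 = 1/8
  P(S=2) = 0 + 0 + 9/16 = 9/16
Marginal P(T) (column sums):
  P(T=0) = 5/16 + 0 + 0 = 5/16
  P(T=1) = 0 + 1/8 + 0 = 1/8
  P(T=2) = 0 + 0 + 9/16 = 9/16

H(S) = -[(5/16)·log₂(5/16) + (1/8)·log₂(1/8) + (9/16)·log₂(9/16)]
  = 0.5244 + 0.3750 + 0.4669
  = 1.3663 bits
H(T) = -[(5/16)·log₂(5/16) + (1/8)·log₂(1/8) + (9/16)·log₂(9/16)]
  = 0.5244 + 0.3750 + 0.4669
  = 1.3663 bits
H(S,T) = -[(5/16)·log₂(5/16) + (1/8)·log₂(1/8) + (9/16)·log₂(9/16)]
  = 0.5244 + 0.3750 + 0.4669
  = 1.3663 bits

I(S;T) = H(S) + H(T) - H(S,T)
  = 1.3663 + 1.3663 - 1.3663
  = 1.3663 bits

I(S;T) = 1.3663 bits > I(U;V) = 0.0375 bits, so (S, T) has the higher mutual information (stronger dependence).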